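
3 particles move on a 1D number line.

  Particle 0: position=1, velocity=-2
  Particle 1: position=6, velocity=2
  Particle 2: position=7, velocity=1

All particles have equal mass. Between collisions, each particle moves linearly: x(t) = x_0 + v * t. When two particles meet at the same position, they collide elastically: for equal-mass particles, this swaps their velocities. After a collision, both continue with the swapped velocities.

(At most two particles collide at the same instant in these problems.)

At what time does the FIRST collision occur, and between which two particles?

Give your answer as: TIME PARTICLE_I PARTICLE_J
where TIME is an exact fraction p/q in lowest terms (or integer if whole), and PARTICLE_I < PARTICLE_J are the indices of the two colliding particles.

Pair (0,1): pos 1,6 vel -2,2 -> not approaching (rel speed -4 <= 0)
Pair (1,2): pos 6,7 vel 2,1 -> gap=1, closing at 1/unit, collide at t=1
Earliest collision: t=1 between 1 and 2

Answer: 1 1 2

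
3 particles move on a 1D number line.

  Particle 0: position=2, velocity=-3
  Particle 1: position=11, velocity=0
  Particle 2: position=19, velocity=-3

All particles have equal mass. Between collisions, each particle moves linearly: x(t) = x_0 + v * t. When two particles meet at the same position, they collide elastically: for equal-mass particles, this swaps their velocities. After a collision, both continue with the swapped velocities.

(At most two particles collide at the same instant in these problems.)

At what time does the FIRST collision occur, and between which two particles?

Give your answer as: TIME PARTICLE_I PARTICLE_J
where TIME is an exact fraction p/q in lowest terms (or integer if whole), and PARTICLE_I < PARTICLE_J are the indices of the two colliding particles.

Answer: 8/3 1 2

Derivation:
Pair (0,1): pos 2,11 vel -3,0 -> not approaching (rel speed -3 <= 0)
Pair (1,2): pos 11,19 vel 0,-3 -> gap=8, closing at 3/unit, collide at t=8/3
Earliest collision: t=8/3 between 1 and 2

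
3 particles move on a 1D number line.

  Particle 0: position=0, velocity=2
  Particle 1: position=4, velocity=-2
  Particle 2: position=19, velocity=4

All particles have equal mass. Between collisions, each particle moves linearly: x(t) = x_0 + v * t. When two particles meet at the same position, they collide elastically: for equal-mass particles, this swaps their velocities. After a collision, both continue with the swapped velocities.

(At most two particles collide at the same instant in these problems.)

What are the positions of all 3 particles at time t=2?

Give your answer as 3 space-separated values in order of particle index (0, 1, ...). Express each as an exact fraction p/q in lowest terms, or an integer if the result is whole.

Collision at t=1: particles 0 and 1 swap velocities; positions: p0=2 p1=2 p2=23; velocities now: v0=-2 v1=2 v2=4
Advance to t=2 (no further collisions before then); velocities: v0=-2 v1=2 v2=4; positions = 0 4 27

Answer: 0 4 27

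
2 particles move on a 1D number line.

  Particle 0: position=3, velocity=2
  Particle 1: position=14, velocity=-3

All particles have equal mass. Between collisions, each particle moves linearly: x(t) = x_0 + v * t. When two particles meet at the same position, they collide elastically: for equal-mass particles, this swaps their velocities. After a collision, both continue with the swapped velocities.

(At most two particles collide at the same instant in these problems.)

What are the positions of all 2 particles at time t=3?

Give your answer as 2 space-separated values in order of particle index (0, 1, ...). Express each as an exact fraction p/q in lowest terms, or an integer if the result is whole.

Collision at t=11/5: particles 0 and 1 swap velocities; positions: p0=37/5 p1=37/5; velocities now: v0=-3 v1=2
Advance to t=3 (no further collisions before then); velocities: v0=-3 v1=2; positions = 5 9

Answer: 5 9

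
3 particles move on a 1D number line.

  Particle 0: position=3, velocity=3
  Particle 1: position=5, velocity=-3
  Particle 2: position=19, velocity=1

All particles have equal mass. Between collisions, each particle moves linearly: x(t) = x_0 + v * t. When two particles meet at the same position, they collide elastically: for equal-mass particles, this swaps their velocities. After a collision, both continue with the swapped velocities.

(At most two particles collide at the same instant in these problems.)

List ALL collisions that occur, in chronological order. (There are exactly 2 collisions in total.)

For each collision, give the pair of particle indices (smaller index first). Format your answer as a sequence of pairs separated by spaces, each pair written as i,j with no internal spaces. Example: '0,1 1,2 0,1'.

Answer: 0,1 1,2

Derivation:
Collision at t=1/3: particles 0 and 1 swap velocities; positions: p0=4 p1=4 p2=58/3; velocities now: v0=-3 v1=3 v2=1
Collision at t=8: particles 1 and 2 swap velocities; positions: p0=-19 p1=27 p2=27; velocities now: v0=-3 v1=1 v2=3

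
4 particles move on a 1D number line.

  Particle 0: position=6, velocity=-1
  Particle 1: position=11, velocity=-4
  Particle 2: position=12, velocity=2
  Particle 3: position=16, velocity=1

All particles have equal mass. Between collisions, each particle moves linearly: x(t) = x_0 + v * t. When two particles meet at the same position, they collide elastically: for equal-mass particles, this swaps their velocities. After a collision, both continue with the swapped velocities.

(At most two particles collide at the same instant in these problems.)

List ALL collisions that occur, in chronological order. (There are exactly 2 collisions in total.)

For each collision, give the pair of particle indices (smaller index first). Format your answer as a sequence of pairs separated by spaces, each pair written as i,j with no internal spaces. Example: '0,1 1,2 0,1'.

Collision at t=5/3: particles 0 and 1 swap velocities; positions: p0=13/3 p1=13/3 p2=46/3 p3=53/3; velocities now: v0=-4 v1=-1 v2=2 v3=1
Collision at t=4: particles 2 and 3 swap velocities; positions: p0=-5 p1=2 p2=20 p3=20; velocities now: v0=-4 v1=-1 v2=1 v3=2

Answer: 0,1 2,3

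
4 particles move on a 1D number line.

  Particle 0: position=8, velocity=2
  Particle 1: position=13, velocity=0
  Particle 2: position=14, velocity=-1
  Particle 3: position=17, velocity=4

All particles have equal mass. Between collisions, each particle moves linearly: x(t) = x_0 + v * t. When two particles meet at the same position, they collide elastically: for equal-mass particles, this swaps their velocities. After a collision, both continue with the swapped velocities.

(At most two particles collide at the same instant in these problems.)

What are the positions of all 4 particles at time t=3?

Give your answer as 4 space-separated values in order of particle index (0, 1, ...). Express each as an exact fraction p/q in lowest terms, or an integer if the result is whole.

Collision at t=1: particles 1 and 2 swap velocities; positions: p0=10 p1=13 p2=13 p3=21; velocities now: v0=2 v1=-1 v2=0 v3=4
Collision at t=2: particles 0 and 1 swap velocities; positions: p0=12 p1=12 p2=13 p3=25; velocities now: v0=-1 v1=2 v2=0 v3=4
Collision at t=5/2: particles 1 and 2 swap velocities; positions: p0=23/2 p1=13 p2=13 p3=27; velocities now: v0=-1 v1=0 v2=2 v3=4
Advance to t=3 (no further collisions before then); velocities: v0=-1 v1=0 v2=2 v3=4; positions = 11 13 14 29

Answer: 11 13 14 29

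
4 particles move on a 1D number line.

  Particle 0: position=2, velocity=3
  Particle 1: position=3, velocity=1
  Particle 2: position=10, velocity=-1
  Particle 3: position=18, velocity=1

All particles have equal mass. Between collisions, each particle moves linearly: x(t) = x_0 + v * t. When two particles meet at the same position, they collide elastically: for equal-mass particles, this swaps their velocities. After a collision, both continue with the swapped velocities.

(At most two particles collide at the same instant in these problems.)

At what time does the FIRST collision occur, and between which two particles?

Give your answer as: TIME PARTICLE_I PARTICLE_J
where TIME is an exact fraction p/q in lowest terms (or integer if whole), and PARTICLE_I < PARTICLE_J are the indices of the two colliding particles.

Pair (0,1): pos 2,3 vel 3,1 -> gap=1, closing at 2/unit, collide at t=1/2
Pair (1,2): pos 3,10 vel 1,-1 -> gap=7, closing at 2/unit, collide at t=7/2
Pair (2,3): pos 10,18 vel -1,1 -> not approaching (rel speed -2 <= 0)
Earliest collision: t=1/2 between 0 and 1

Answer: 1/2 0 1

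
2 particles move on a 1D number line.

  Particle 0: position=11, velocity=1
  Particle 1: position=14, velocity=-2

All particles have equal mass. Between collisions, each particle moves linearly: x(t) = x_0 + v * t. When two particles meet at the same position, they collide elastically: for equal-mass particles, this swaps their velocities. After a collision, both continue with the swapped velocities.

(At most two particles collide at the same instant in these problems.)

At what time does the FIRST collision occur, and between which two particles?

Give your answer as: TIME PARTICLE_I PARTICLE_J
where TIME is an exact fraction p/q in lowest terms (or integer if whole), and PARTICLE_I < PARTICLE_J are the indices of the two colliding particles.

Pair (0,1): pos 11,14 vel 1,-2 -> gap=3, closing at 3/unit, collide at t=1
Earliest collision: t=1 between 0 and 1

Answer: 1 0 1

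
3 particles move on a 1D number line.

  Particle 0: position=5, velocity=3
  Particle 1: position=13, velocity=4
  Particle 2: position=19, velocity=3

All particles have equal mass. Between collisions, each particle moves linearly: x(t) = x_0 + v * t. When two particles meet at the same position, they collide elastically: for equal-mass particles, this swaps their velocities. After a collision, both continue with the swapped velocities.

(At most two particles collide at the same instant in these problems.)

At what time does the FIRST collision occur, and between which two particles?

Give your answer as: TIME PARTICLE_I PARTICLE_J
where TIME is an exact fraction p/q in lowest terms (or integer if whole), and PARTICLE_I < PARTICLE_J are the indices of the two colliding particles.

Pair (0,1): pos 5,13 vel 3,4 -> not approaching (rel speed -1 <= 0)
Pair (1,2): pos 13,19 vel 4,3 -> gap=6, closing at 1/unit, collide at t=6
Earliest collision: t=6 between 1 and 2

Answer: 6 1 2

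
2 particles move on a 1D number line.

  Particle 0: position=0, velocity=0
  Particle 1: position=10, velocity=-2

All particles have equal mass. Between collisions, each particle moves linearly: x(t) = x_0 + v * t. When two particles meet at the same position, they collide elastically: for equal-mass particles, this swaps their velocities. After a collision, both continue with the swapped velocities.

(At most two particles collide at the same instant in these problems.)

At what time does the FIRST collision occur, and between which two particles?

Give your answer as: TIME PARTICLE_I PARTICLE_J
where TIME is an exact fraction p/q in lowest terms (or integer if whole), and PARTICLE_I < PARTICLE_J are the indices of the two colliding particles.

Answer: 5 0 1

Derivation:
Pair (0,1): pos 0,10 vel 0,-2 -> gap=10, closing at 2/unit, collide at t=5
Earliest collision: t=5 between 0 and 1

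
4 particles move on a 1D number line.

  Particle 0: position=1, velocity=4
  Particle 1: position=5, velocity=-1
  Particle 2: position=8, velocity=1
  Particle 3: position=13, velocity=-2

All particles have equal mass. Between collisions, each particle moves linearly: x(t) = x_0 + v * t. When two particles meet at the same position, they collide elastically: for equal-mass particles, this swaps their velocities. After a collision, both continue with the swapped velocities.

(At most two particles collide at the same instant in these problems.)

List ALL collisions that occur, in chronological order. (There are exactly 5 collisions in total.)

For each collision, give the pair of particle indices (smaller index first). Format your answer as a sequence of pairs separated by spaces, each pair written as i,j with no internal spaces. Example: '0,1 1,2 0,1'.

Collision at t=4/5: particles 0 and 1 swap velocities; positions: p0=21/5 p1=21/5 p2=44/5 p3=57/5; velocities now: v0=-1 v1=4 v2=1 v3=-2
Collision at t=5/3: particles 2 and 3 swap velocities; positions: p0=10/3 p1=23/3 p2=29/3 p3=29/3; velocities now: v0=-1 v1=4 v2=-2 v3=1
Collision at t=2: particles 1 and 2 swap velocities; positions: p0=3 p1=9 p2=9 p3=10; velocities now: v0=-1 v1=-2 v2=4 v3=1
Collision at t=7/3: particles 2 and 3 swap velocities; positions: p0=8/3 p1=25/3 p2=31/3 p3=31/3; velocities now: v0=-1 v1=-2 v2=1 v3=4
Collision at t=8: particles 0 and 1 swap velocities; positions: p0=-3 p1=-3 p2=16 p3=33; velocities now: v0=-2 v1=-1 v2=1 v3=4

Answer: 0,1 2,3 1,2 2,3 0,1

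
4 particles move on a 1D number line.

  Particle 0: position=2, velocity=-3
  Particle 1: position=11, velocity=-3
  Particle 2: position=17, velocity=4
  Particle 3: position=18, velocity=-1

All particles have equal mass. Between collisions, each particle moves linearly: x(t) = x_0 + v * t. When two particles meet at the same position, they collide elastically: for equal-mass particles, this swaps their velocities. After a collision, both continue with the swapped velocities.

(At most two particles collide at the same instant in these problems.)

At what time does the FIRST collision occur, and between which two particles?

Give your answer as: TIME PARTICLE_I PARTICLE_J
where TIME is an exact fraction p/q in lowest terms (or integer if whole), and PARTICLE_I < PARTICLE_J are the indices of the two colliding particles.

Pair (0,1): pos 2,11 vel -3,-3 -> not approaching (rel speed 0 <= 0)
Pair (1,2): pos 11,17 vel -3,4 -> not approaching (rel speed -7 <= 0)
Pair (2,3): pos 17,18 vel 4,-1 -> gap=1, closing at 5/unit, collide at t=1/5
Earliest collision: t=1/5 between 2 and 3

Answer: 1/5 2 3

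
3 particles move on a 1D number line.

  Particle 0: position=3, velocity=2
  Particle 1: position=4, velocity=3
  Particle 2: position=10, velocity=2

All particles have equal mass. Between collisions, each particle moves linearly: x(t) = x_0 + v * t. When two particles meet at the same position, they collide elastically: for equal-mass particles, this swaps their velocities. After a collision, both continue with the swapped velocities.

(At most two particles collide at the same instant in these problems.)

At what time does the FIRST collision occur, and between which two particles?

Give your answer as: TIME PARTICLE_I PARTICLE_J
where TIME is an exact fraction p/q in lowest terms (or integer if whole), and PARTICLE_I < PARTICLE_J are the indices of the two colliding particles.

Answer: 6 1 2

Derivation:
Pair (0,1): pos 3,4 vel 2,3 -> not approaching (rel speed -1 <= 0)
Pair (1,2): pos 4,10 vel 3,2 -> gap=6, closing at 1/unit, collide at t=6
Earliest collision: t=6 between 1 and 2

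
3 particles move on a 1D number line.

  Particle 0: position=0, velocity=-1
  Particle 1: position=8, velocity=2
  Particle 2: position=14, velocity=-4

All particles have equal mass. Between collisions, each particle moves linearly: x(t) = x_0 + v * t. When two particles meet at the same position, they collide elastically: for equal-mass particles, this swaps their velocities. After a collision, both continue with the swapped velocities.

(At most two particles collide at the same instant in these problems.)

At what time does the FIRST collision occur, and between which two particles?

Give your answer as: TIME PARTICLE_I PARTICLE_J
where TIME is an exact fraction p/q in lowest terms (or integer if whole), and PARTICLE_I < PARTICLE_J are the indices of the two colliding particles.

Answer: 1 1 2

Derivation:
Pair (0,1): pos 0,8 vel -1,2 -> not approaching (rel speed -3 <= 0)
Pair (1,2): pos 8,14 vel 2,-4 -> gap=6, closing at 6/unit, collide at t=1
Earliest collision: t=1 between 1 and 2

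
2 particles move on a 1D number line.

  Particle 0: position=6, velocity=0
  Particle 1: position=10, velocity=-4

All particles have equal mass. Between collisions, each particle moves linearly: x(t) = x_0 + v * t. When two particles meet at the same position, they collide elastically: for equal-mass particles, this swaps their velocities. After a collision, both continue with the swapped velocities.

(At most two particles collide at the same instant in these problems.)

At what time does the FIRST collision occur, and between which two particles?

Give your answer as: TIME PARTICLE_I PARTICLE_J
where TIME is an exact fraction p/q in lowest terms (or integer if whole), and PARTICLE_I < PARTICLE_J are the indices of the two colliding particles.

Pair (0,1): pos 6,10 vel 0,-4 -> gap=4, closing at 4/unit, collide at t=1
Earliest collision: t=1 between 0 and 1

Answer: 1 0 1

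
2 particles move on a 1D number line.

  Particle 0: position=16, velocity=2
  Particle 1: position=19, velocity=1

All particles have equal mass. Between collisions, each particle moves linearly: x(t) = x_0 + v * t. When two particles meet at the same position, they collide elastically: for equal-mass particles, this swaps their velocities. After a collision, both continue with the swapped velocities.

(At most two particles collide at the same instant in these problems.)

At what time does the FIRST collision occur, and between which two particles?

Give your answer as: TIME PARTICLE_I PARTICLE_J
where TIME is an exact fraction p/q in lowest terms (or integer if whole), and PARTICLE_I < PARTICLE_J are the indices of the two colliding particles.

Answer: 3 0 1

Derivation:
Pair (0,1): pos 16,19 vel 2,1 -> gap=3, closing at 1/unit, collide at t=3
Earliest collision: t=3 between 0 and 1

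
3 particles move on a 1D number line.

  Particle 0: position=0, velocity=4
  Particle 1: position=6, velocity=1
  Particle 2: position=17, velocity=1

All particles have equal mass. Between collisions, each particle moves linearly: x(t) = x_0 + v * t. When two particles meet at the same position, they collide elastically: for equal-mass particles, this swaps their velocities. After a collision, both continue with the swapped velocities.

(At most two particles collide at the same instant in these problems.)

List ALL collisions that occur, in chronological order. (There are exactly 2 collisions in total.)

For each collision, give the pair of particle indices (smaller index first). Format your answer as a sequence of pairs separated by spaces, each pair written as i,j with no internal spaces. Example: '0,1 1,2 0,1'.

Collision at t=2: particles 0 and 1 swap velocities; positions: p0=8 p1=8 p2=19; velocities now: v0=1 v1=4 v2=1
Collision at t=17/3: particles 1 and 2 swap velocities; positions: p0=35/3 p1=68/3 p2=68/3; velocities now: v0=1 v1=1 v2=4

Answer: 0,1 1,2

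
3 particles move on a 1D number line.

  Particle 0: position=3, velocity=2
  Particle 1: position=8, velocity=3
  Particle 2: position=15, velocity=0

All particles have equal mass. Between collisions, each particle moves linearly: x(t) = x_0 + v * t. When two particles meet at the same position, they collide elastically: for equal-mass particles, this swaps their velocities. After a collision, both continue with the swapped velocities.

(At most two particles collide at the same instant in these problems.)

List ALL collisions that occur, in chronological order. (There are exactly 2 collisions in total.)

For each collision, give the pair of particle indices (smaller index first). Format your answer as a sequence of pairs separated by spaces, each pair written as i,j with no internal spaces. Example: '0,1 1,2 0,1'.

Collision at t=7/3: particles 1 and 2 swap velocities; positions: p0=23/3 p1=15 p2=15; velocities now: v0=2 v1=0 v2=3
Collision at t=6: particles 0 and 1 swap velocities; positions: p0=15 p1=15 p2=26; velocities now: v0=0 v1=2 v2=3

Answer: 1,2 0,1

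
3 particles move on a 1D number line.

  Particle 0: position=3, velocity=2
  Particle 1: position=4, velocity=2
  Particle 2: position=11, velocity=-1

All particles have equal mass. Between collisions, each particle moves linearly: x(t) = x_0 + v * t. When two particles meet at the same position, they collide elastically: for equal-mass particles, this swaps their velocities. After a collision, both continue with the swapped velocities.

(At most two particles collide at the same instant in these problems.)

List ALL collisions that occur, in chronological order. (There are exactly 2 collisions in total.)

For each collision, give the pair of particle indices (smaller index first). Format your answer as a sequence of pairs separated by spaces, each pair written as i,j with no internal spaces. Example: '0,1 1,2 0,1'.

Collision at t=7/3: particles 1 and 2 swap velocities; positions: p0=23/3 p1=26/3 p2=26/3; velocities now: v0=2 v1=-1 v2=2
Collision at t=8/3: particles 0 and 1 swap velocities; positions: p0=25/3 p1=25/3 p2=28/3; velocities now: v0=-1 v1=2 v2=2

Answer: 1,2 0,1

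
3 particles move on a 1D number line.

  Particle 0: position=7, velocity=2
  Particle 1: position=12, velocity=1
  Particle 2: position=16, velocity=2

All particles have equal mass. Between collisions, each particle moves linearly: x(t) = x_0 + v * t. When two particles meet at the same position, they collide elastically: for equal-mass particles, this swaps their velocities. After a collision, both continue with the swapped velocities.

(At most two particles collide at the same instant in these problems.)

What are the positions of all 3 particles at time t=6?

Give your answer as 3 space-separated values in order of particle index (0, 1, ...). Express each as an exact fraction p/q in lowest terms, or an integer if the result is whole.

Collision at t=5: particles 0 and 1 swap velocities; positions: p0=17 p1=17 p2=26; velocities now: v0=1 v1=2 v2=2
Advance to t=6 (no further collisions before then); velocities: v0=1 v1=2 v2=2; positions = 18 19 28

Answer: 18 19 28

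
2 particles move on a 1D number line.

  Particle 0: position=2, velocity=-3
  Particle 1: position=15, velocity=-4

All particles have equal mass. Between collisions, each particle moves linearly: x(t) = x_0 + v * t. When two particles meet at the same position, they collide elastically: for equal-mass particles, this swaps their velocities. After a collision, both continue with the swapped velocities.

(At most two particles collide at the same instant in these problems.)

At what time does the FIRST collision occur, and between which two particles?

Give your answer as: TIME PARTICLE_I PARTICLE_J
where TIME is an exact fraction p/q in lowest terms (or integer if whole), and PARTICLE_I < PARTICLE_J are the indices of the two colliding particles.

Pair (0,1): pos 2,15 vel -3,-4 -> gap=13, closing at 1/unit, collide at t=13
Earliest collision: t=13 between 0 and 1

Answer: 13 0 1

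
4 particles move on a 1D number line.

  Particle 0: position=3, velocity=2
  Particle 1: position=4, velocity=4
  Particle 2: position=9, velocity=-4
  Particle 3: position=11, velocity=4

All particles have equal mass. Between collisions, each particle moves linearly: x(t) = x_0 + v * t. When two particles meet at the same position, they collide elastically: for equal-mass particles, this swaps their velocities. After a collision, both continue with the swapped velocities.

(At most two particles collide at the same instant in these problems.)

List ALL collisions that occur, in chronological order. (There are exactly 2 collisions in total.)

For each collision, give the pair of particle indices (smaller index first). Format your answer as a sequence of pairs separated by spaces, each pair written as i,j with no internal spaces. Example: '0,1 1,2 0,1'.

Collision at t=5/8: particles 1 and 2 swap velocities; positions: p0=17/4 p1=13/2 p2=13/2 p3=27/2; velocities now: v0=2 v1=-4 v2=4 v3=4
Collision at t=1: particles 0 and 1 swap velocities; positions: p0=5 p1=5 p2=8 p3=15; velocities now: v0=-4 v1=2 v2=4 v3=4

Answer: 1,2 0,1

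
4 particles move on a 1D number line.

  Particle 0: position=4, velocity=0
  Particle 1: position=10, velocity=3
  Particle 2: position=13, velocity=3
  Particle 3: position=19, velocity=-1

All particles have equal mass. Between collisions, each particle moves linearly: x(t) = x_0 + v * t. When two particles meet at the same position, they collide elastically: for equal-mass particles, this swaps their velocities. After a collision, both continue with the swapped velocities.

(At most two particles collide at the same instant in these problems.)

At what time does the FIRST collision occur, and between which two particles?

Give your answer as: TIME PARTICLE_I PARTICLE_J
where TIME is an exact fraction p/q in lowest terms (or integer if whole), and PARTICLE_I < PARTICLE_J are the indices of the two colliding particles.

Answer: 3/2 2 3

Derivation:
Pair (0,1): pos 4,10 vel 0,3 -> not approaching (rel speed -3 <= 0)
Pair (1,2): pos 10,13 vel 3,3 -> not approaching (rel speed 0 <= 0)
Pair (2,3): pos 13,19 vel 3,-1 -> gap=6, closing at 4/unit, collide at t=3/2
Earliest collision: t=3/2 between 2 and 3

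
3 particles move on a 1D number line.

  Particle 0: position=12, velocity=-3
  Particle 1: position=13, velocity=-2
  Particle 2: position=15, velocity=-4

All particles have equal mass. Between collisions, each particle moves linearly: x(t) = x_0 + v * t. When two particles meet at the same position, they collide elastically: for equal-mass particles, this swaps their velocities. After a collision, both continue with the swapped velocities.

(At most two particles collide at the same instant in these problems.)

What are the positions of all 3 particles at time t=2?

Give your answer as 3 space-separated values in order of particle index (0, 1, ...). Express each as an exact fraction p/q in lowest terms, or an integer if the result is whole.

Answer: 6 7 9

Derivation:
Collision at t=1: particles 1 and 2 swap velocities; positions: p0=9 p1=11 p2=11; velocities now: v0=-3 v1=-4 v2=-2
Advance to t=2 (no further collisions before then); velocities: v0=-3 v1=-4 v2=-2; positions = 6 7 9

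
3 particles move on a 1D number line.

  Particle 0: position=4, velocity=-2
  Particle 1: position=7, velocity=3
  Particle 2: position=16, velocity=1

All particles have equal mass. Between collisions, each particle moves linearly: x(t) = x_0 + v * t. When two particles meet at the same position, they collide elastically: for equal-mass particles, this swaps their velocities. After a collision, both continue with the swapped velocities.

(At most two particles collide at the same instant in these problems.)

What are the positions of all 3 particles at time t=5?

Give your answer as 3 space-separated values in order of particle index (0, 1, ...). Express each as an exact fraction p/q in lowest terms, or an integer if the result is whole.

Answer: -6 21 22

Derivation:
Collision at t=9/2: particles 1 and 2 swap velocities; positions: p0=-5 p1=41/2 p2=41/2; velocities now: v0=-2 v1=1 v2=3
Advance to t=5 (no further collisions before then); velocities: v0=-2 v1=1 v2=3; positions = -6 21 22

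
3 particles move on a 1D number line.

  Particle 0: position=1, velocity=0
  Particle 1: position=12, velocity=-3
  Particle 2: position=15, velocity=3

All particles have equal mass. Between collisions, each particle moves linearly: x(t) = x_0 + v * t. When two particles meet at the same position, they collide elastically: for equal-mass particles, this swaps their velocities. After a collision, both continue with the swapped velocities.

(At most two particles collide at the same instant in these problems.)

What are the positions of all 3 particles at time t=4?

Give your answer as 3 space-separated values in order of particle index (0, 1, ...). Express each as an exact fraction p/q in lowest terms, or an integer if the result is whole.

Answer: 0 1 27

Derivation:
Collision at t=11/3: particles 0 and 1 swap velocities; positions: p0=1 p1=1 p2=26; velocities now: v0=-3 v1=0 v2=3
Advance to t=4 (no further collisions before then); velocities: v0=-3 v1=0 v2=3; positions = 0 1 27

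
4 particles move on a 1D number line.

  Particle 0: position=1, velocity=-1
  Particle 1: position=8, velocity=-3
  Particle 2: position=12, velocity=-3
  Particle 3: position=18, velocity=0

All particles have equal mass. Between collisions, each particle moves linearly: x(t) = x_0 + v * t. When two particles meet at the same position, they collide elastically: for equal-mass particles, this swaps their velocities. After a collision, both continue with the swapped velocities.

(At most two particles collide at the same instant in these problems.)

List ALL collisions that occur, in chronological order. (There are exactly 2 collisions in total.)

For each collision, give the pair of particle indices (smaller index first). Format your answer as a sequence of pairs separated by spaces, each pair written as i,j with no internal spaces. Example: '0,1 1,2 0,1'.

Answer: 0,1 1,2

Derivation:
Collision at t=7/2: particles 0 and 1 swap velocities; positions: p0=-5/2 p1=-5/2 p2=3/2 p3=18; velocities now: v0=-3 v1=-1 v2=-3 v3=0
Collision at t=11/2: particles 1 and 2 swap velocities; positions: p0=-17/2 p1=-9/2 p2=-9/2 p3=18; velocities now: v0=-3 v1=-3 v2=-1 v3=0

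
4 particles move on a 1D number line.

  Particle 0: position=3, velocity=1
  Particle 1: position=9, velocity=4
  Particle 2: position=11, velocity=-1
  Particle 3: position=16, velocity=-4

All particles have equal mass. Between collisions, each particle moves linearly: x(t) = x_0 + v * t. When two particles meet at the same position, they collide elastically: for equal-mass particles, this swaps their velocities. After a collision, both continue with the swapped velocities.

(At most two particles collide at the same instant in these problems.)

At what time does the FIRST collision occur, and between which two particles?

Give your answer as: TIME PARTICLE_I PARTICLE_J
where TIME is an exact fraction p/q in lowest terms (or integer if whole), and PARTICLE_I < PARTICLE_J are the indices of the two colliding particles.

Pair (0,1): pos 3,9 vel 1,4 -> not approaching (rel speed -3 <= 0)
Pair (1,2): pos 9,11 vel 4,-1 -> gap=2, closing at 5/unit, collide at t=2/5
Pair (2,3): pos 11,16 vel -1,-4 -> gap=5, closing at 3/unit, collide at t=5/3
Earliest collision: t=2/5 between 1 and 2

Answer: 2/5 1 2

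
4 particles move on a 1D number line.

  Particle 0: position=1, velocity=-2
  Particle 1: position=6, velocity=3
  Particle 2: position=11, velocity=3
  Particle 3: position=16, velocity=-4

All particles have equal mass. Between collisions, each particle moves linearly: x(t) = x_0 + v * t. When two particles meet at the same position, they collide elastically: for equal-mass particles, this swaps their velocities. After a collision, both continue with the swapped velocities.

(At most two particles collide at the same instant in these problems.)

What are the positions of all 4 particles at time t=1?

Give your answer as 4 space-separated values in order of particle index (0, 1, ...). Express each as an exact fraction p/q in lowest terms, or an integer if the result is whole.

Collision at t=5/7: particles 2 and 3 swap velocities; positions: p0=-3/7 p1=57/7 p2=92/7 p3=92/7; velocities now: v0=-2 v1=3 v2=-4 v3=3
Advance to t=1 (no further collisions before then); velocities: v0=-2 v1=3 v2=-4 v3=3; positions = -1 9 12 14

Answer: -1 9 12 14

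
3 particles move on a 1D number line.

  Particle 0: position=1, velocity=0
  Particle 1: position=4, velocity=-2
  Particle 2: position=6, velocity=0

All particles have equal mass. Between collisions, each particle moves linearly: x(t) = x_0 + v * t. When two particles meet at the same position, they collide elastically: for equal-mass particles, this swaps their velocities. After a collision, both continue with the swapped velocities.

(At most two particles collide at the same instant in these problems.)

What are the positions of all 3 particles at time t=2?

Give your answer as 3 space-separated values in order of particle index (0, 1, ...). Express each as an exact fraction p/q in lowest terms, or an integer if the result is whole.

Answer: 0 1 6

Derivation:
Collision at t=3/2: particles 0 and 1 swap velocities; positions: p0=1 p1=1 p2=6; velocities now: v0=-2 v1=0 v2=0
Advance to t=2 (no further collisions before then); velocities: v0=-2 v1=0 v2=0; positions = 0 1 6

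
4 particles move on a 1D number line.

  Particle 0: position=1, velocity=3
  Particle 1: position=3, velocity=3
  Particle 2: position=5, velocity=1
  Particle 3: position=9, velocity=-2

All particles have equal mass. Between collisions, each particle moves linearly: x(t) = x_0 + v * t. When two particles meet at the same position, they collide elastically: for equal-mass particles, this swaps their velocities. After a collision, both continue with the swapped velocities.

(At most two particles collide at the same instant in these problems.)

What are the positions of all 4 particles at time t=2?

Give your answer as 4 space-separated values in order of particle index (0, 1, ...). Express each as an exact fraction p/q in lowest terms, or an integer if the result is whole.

Collision at t=1: particles 1 and 2 swap velocities; positions: p0=4 p1=6 p2=6 p3=7; velocities now: v0=3 v1=1 v2=3 v3=-2
Collision at t=6/5: particles 2 and 3 swap velocities; positions: p0=23/5 p1=31/5 p2=33/5 p3=33/5; velocities now: v0=3 v1=1 v2=-2 v3=3
Collision at t=4/3: particles 1 and 2 swap velocities; positions: p0=5 p1=19/3 p2=19/3 p3=7; velocities now: v0=3 v1=-2 v2=1 v3=3
Collision at t=8/5: particles 0 and 1 swap velocities; positions: p0=29/5 p1=29/5 p2=33/5 p3=39/5; velocities now: v0=-2 v1=3 v2=1 v3=3
Collision at t=2: particles 1 and 2 swap velocities; positions: p0=5 p1=7 p2=7 p3=9; velocities now: v0=-2 v1=1 v2=3 v3=3
Advance to t=2 (no further collisions before then); velocities: v0=-2 v1=1 v2=3 v3=3; positions = 5 7 7 9

Answer: 5 7 7 9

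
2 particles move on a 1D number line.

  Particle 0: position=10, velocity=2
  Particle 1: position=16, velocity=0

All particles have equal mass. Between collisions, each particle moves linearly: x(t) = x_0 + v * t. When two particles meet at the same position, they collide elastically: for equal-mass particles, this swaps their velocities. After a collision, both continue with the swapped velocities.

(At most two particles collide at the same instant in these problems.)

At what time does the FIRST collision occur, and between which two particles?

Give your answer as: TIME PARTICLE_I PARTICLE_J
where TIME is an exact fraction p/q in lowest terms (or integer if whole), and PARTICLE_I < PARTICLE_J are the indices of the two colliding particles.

Answer: 3 0 1

Derivation:
Pair (0,1): pos 10,16 vel 2,0 -> gap=6, closing at 2/unit, collide at t=3
Earliest collision: t=3 between 0 and 1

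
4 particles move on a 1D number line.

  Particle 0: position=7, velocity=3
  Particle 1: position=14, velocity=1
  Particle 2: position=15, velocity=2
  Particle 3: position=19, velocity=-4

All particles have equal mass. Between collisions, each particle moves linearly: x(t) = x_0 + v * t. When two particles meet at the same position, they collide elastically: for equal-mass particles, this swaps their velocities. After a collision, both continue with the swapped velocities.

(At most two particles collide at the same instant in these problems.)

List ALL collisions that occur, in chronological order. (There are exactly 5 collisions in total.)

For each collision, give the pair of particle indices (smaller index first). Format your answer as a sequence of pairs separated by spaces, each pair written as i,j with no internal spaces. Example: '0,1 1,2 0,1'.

Collision at t=2/3: particles 2 and 3 swap velocities; positions: p0=9 p1=44/3 p2=49/3 p3=49/3; velocities now: v0=3 v1=1 v2=-4 v3=2
Collision at t=1: particles 1 and 2 swap velocities; positions: p0=10 p1=15 p2=15 p3=17; velocities now: v0=3 v1=-4 v2=1 v3=2
Collision at t=12/7: particles 0 and 1 swap velocities; positions: p0=85/7 p1=85/7 p2=110/7 p3=129/7; velocities now: v0=-4 v1=3 v2=1 v3=2
Collision at t=7/2: particles 1 and 2 swap velocities; positions: p0=5 p1=35/2 p2=35/2 p3=22; velocities now: v0=-4 v1=1 v2=3 v3=2
Collision at t=8: particles 2 and 3 swap velocities; positions: p0=-13 p1=22 p2=31 p3=31; velocities now: v0=-4 v1=1 v2=2 v3=3

Answer: 2,3 1,2 0,1 1,2 2,3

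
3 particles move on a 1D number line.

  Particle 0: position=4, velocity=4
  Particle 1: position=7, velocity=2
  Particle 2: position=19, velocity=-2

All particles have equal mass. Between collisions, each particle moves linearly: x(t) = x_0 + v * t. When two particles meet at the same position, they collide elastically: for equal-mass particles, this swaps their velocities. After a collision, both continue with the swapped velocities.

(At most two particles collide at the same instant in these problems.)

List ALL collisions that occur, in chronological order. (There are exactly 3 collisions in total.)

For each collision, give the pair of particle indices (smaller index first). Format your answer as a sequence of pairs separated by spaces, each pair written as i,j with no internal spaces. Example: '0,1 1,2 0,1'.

Collision at t=3/2: particles 0 and 1 swap velocities; positions: p0=10 p1=10 p2=16; velocities now: v0=2 v1=4 v2=-2
Collision at t=5/2: particles 1 and 2 swap velocities; positions: p0=12 p1=14 p2=14; velocities now: v0=2 v1=-2 v2=4
Collision at t=3: particles 0 and 1 swap velocities; positions: p0=13 p1=13 p2=16; velocities now: v0=-2 v1=2 v2=4

Answer: 0,1 1,2 0,1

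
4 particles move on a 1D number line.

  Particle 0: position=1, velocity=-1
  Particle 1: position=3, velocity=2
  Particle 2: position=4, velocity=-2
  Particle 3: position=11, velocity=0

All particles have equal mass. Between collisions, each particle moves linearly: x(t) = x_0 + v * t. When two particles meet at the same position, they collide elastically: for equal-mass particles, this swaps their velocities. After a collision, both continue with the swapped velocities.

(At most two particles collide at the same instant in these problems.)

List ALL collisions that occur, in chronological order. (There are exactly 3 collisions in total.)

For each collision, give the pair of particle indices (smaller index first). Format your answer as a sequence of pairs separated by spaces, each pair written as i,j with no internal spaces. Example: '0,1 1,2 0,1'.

Collision at t=1/4: particles 1 and 2 swap velocities; positions: p0=3/4 p1=7/2 p2=7/2 p3=11; velocities now: v0=-1 v1=-2 v2=2 v3=0
Collision at t=3: particles 0 and 1 swap velocities; positions: p0=-2 p1=-2 p2=9 p3=11; velocities now: v0=-2 v1=-1 v2=2 v3=0
Collision at t=4: particles 2 and 3 swap velocities; positions: p0=-4 p1=-3 p2=11 p3=11; velocities now: v0=-2 v1=-1 v2=0 v3=2

Answer: 1,2 0,1 2,3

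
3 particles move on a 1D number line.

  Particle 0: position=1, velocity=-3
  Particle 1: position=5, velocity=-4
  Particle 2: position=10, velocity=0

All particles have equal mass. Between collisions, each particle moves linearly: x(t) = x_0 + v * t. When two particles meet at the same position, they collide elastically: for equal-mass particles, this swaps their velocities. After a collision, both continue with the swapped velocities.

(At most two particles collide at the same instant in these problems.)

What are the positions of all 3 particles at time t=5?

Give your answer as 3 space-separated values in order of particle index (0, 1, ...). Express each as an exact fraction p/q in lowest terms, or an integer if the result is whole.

Answer: -15 -14 10

Derivation:
Collision at t=4: particles 0 and 1 swap velocities; positions: p0=-11 p1=-11 p2=10; velocities now: v0=-4 v1=-3 v2=0
Advance to t=5 (no further collisions before then); velocities: v0=-4 v1=-3 v2=0; positions = -15 -14 10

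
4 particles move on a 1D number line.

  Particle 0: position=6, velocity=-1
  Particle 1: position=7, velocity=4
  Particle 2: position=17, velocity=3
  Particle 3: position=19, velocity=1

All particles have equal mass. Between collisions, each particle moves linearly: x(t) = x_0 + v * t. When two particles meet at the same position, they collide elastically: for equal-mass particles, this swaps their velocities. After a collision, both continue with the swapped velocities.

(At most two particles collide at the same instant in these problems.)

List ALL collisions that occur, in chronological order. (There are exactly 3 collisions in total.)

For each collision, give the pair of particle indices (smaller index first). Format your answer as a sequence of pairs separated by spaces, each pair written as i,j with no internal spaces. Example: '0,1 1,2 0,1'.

Collision at t=1: particles 2 and 3 swap velocities; positions: p0=5 p1=11 p2=20 p3=20; velocities now: v0=-1 v1=4 v2=1 v3=3
Collision at t=4: particles 1 and 2 swap velocities; positions: p0=2 p1=23 p2=23 p3=29; velocities now: v0=-1 v1=1 v2=4 v3=3
Collision at t=10: particles 2 and 3 swap velocities; positions: p0=-4 p1=29 p2=47 p3=47; velocities now: v0=-1 v1=1 v2=3 v3=4

Answer: 2,3 1,2 2,3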